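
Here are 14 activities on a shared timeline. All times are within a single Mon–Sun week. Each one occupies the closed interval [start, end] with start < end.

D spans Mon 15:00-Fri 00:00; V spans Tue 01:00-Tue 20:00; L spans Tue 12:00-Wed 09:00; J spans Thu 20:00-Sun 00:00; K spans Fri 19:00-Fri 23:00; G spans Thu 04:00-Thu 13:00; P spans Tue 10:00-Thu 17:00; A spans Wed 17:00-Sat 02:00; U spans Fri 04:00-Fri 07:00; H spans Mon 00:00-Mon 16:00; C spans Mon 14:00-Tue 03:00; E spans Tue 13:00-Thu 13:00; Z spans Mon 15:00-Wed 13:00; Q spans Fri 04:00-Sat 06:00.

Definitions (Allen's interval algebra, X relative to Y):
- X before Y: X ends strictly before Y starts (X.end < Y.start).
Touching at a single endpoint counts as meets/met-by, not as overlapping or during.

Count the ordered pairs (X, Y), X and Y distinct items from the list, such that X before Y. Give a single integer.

53

Checking all 182 ordered pairs for relation 'before'; matching pairs in alphabetical order:
(C, A): C before A ✓
(C, E): C before E ✓
(C, G): C before G ✓
(C, J): C before J ✓
(C, K): C before K ✓
(C, L): C before L ✓
(C, P): C before P ✓
(C, Q): C before Q ✓
(C, U): C before U ✓
(D, K): D before K ✓
(D, Q): D before Q ✓
(D, U): D before U ✓
(E, J): E before J ✓
(E, K): E before K ✓
(E, Q): E before Q ✓
(E, U): E before U ✓
(G, J): G before J ✓
(G, K): G before K ✓
(G, Q): G before Q ✓
(G, U): G before U ✓
(H, A): H before A ✓
(H, E): H before E ✓
(H, G): H before G ✓
(H, J): H before J ✓
... plus 29 further pairs not listed.
Count: 53.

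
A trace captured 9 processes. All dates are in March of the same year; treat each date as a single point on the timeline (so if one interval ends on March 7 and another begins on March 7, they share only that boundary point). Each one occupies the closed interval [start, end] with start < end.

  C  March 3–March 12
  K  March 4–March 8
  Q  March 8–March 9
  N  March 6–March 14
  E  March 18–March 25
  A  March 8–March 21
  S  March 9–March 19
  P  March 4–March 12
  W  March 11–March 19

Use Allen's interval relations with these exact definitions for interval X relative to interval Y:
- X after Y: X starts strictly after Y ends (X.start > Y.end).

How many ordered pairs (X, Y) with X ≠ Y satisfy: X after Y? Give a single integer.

Checking all 72 ordered pairs for relation 'after'; matching pairs in alphabetical order:
(E, C): E after C ✓
(E, K): E after K ✓
(E, N): E after N ✓
(E, P): E after P ✓
(E, Q): E after Q ✓
(S, K): S after K ✓
(W, K): W after K ✓
(W, Q): W after Q ✓
Count: 8.

8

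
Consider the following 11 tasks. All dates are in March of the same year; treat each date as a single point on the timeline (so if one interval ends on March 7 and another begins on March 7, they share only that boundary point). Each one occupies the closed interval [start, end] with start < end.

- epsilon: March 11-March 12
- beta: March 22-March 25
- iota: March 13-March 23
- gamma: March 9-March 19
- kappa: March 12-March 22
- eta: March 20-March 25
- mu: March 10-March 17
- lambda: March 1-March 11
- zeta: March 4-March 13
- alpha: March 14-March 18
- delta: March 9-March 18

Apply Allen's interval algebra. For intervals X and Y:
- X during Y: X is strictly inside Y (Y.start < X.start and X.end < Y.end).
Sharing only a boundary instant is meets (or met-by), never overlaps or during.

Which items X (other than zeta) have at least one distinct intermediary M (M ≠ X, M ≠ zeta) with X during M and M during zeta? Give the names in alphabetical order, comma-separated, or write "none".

none

Target zeta = [March 4, March 13].
Intermediaries M with M during zeta: epsilon.
Via epsilon — items with X during epsilon: none.
Union: none.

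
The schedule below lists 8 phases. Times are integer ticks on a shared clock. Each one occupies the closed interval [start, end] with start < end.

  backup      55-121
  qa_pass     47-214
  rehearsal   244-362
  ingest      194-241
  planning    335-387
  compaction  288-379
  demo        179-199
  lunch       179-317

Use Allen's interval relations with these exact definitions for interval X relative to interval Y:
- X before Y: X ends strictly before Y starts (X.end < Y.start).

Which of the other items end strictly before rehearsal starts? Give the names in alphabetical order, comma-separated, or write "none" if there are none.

backup, demo, ingest, qa_pass

Target rehearsal = [244, 362].
backup [55, 121] → before → yes.
compaction [288, 379] → overlapped-by → no.
demo [179, 199] → before → yes.
ingest [194, 241] → before → yes.
lunch [179, 317] → overlaps → no.
planning [335, 387] → overlapped-by → no.
qa_pass [47, 214] → before → yes.
Result: backup, demo, ingest, qa_pass.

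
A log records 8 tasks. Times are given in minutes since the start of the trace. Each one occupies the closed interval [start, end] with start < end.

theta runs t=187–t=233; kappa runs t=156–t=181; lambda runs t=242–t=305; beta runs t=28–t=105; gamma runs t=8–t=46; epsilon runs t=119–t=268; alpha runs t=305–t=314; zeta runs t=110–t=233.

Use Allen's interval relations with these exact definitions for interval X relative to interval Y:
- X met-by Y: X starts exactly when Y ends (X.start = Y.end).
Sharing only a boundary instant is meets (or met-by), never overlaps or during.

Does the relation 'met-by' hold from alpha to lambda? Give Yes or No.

alpha = [t=305, t=314], lambda = [t=242, t=305].
Actual relation of alpha to lambda: met-by.
Asked whether 'met-by' holds → Yes.

Yes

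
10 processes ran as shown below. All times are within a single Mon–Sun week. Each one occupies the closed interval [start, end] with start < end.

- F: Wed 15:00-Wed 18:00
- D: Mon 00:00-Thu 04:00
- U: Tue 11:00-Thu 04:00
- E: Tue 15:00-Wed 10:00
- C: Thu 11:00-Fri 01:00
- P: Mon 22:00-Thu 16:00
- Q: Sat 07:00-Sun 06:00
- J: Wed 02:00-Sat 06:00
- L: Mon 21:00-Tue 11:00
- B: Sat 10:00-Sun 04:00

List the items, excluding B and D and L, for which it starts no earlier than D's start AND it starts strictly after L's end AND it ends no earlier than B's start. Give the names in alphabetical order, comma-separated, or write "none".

Q

Conditions: its start is no earlier than D's start (X.start >= Mon 00:00) AND its start is strictly after L's end (X.start > Tue 11:00) AND its end is no earlier than B's start (X.end >= Sat 10:00).
C: start Thu 11:00 >= Mon 00:00? ✓; start Thu 11:00 > Tue 11:00? ✓; end Fri 01:00 >= Sat 10:00? ✗ → no.
E: start Tue 15:00 >= Mon 00:00? ✓; start Tue 15:00 > Tue 11:00? ✓; end Wed 10:00 >= Sat 10:00? ✗ → no.
F: start Wed 15:00 >= Mon 00:00? ✓; start Wed 15:00 > Tue 11:00? ✓; end Wed 18:00 >= Sat 10:00? ✗ → no.
J: start Wed 02:00 >= Mon 00:00? ✓; start Wed 02:00 > Tue 11:00? ✓; end Sat 06:00 >= Sat 10:00? ✗ → no.
P: start Mon 22:00 >= Mon 00:00? ✓; start Mon 22:00 > Tue 11:00? ✗; end Thu 16:00 >= Sat 10:00? ✗ → no.
Q: start Sat 07:00 >= Mon 00:00? ✓; start Sat 07:00 > Tue 11:00? ✓; end Sun 06:00 >= Sat 10:00? ✓ → yes.
U: start Tue 11:00 >= Mon 00:00? ✓; start Tue 11:00 > Tue 11:00? ✗; end Thu 04:00 >= Sat 10:00? ✗ → no.
Result: Q.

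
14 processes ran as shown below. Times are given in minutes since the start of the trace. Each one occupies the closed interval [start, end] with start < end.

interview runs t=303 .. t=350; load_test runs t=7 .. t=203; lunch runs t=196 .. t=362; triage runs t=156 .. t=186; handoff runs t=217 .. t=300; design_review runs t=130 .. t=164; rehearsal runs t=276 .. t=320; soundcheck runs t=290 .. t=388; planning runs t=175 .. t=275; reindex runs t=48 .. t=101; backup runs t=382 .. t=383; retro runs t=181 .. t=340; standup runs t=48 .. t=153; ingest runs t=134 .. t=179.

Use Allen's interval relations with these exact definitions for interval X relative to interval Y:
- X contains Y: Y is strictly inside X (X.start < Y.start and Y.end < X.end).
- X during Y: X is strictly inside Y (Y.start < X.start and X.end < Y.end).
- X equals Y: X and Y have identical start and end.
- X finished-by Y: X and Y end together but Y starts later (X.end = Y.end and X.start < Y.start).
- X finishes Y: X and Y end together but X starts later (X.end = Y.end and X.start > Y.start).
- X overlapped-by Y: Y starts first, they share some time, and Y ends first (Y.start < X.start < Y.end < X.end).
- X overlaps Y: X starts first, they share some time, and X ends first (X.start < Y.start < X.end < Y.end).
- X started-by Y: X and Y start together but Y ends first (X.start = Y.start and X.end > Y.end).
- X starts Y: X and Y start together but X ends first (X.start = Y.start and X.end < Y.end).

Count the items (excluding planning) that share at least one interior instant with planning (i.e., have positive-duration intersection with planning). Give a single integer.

6

Target planning = [t=175, t=275].
backup [t=382, t=383] → after → no.
design_review [t=130, t=164] → before → no.
handoff [t=217, t=300] → overlapped-by → counts.
ingest [t=134, t=179] → overlaps → counts.
interview [t=303, t=350] → after → no.
load_test [t=7, t=203] → overlaps → counts.
lunch [t=196, t=362] → overlapped-by → counts.
rehearsal [t=276, t=320] → after → no.
reindex [t=48, t=101] → before → no.
retro [t=181, t=340] → overlapped-by → counts.
soundcheck [t=290, t=388] → after → no.
standup [t=48, t=153] → before → no.
triage [t=156, t=186] → overlaps → counts.
Total: 6.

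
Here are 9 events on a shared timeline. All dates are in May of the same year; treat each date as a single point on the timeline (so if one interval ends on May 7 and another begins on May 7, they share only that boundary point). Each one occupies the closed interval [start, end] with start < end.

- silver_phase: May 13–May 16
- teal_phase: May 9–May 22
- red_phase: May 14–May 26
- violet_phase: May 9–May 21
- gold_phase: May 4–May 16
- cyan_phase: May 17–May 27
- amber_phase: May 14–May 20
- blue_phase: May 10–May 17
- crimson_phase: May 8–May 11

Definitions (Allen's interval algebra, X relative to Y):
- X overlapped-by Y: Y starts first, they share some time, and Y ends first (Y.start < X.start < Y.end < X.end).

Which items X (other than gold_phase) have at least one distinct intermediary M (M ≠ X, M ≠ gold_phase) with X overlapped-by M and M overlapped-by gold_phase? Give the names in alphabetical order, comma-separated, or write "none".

Target gold_phase = [May 4, May 16].
Intermediaries M with M overlapped-by gold_phase: amber_phase, blue_phase, red_phase, teal_phase, violet_phase.
Via amber_phase — items with X overlapped-by amber_phase: cyan_phase.
Via blue_phase — items with X overlapped-by blue_phase: amber_phase, red_phase.
Via red_phase — items with X overlapped-by red_phase: cyan_phase.
Via teal_phase — items with X overlapped-by teal_phase: cyan_phase, red_phase.
Via violet_phase — items with X overlapped-by violet_phase: cyan_phase, red_phase.
Union: amber_phase, cyan_phase, red_phase.

amber_phase, cyan_phase, red_phase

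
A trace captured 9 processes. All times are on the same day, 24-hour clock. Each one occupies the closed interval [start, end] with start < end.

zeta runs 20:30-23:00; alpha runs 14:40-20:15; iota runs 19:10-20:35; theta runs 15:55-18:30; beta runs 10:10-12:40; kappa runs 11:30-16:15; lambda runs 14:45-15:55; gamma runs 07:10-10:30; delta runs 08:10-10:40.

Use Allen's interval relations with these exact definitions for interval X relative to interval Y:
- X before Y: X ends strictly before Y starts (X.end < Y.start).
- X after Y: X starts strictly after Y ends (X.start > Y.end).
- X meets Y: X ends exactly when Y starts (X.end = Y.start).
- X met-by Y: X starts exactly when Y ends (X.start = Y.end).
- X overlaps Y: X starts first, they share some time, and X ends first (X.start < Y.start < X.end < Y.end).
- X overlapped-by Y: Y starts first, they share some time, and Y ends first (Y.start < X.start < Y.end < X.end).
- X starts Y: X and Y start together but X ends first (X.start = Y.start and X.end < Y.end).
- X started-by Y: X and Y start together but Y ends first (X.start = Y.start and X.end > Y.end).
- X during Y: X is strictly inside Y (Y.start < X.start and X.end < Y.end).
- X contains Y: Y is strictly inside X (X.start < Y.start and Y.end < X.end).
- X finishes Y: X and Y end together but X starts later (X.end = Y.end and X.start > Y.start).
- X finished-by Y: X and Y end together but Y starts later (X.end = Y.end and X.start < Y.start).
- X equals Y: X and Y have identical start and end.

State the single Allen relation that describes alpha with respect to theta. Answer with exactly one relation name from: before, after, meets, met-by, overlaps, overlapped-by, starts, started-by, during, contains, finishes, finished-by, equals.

contains

alpha = [14:40, 20:15]; theta = [15:55, 18:30].
Compare endpoints: alpha.start < theta.start, alpha.start < theta.end, alpha.end > theta.start, alpha.end > theta.end.
That pattern is 'contains'.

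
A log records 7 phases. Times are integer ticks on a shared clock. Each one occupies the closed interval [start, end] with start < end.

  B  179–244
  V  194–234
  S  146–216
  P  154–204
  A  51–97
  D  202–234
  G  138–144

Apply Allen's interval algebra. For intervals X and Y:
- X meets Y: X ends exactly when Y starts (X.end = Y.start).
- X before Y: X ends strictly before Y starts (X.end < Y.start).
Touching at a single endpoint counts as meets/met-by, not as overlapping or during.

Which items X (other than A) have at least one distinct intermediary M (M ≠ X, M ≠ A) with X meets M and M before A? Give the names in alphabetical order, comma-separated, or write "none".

none

Target A = [51, 97].
Intermediaries M with M before A: none.
Union: none.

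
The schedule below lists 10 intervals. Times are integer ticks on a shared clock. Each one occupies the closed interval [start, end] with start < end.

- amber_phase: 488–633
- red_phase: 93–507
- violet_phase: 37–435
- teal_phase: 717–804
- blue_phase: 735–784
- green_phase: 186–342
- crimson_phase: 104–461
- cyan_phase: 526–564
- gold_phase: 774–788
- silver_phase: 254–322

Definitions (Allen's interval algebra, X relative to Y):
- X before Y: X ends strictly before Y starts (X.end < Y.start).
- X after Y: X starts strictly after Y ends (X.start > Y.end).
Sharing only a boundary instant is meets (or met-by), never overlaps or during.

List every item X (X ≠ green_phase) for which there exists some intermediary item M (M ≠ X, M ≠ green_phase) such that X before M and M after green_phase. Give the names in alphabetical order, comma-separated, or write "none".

amber_phase, crimson_phase, cyan_phase, red_phase, silver_phase, violet_phase

Target green_phase = [186, 342].
Intermediaries M with M after green_phase: amber_phase, blue_phase, cyan_phase, gold_phase, teal_phase.
Via amber_phase — items with X before amber_phase: crimson_phase, silver_phase, violet_phase.
Via blue_phase — items with X before blue_phase: amber_phase, crimson_phase, cyan_phase, red_phase, silver_phase, violet_phase.
Via cyan_phase — items with X before cyan_phase: crimson_phase, red_phase, silver_phase, violet_phase.
Via gold_phase — items with X before gold_phase: amber_phase, crimson_phase, cyan_phase, red_phase, silver_phase, violet_phase.
Via teal_phase — items with X before teal_phase: amber_phase, crimson_phase, cyan_phase, red_phase, silver_phase, violet_phase.
Union: amber_phase, crimson_phase, cyan_phase, red_phase, silver_phase, violet_phase.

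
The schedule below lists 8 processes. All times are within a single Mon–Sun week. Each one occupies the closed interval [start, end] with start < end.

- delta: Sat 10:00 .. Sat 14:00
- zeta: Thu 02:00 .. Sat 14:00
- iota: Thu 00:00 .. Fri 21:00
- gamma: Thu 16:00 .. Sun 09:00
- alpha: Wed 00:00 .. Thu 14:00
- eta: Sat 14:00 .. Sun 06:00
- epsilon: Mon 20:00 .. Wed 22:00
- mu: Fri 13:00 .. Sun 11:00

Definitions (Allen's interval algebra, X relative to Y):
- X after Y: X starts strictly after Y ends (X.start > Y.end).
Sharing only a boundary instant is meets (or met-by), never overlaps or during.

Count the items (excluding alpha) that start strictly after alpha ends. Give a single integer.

4

Target alpha = [Wed 00:00, Thu 14:00].
delta [Sat 10:00, Sat 14:00] → after → counts.
epsilon [Mon 20:00, Wed 22:00] → overlaps → no.
eta [Sat 14:00, Sun 06:00] → after → counts.
gamma [Thu 16:00, Sun 09:00] → after → counts.
iota [Thu 00:00, Fri 21:00] → overlapped-by → no.
mu [Fri 13:00, Sun 11:00] → after → counts.
zeta [Thu 02:00, Sat 14:00] → overlapped-by → no.
Total: 4.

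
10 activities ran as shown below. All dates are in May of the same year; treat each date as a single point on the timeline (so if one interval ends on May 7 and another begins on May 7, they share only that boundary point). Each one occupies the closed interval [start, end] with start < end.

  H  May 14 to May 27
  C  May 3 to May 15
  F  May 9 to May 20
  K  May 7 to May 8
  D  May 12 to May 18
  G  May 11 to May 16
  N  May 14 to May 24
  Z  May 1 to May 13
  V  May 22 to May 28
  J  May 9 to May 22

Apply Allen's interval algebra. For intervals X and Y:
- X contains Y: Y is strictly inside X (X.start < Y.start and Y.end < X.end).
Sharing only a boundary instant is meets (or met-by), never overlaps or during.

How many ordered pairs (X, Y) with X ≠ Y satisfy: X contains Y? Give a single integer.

6

Checking all 90 ordered pairs for relation 'contains'; matching pairs in alphabetical order:
(C, K): C contains K ✓
(F, D): F contains D ✓
(F, G): F contains G ✓
(J, D): J contains D ✓
(J, G): J contains G ✓
(Z, K): Z contains K ✓
Count: 6.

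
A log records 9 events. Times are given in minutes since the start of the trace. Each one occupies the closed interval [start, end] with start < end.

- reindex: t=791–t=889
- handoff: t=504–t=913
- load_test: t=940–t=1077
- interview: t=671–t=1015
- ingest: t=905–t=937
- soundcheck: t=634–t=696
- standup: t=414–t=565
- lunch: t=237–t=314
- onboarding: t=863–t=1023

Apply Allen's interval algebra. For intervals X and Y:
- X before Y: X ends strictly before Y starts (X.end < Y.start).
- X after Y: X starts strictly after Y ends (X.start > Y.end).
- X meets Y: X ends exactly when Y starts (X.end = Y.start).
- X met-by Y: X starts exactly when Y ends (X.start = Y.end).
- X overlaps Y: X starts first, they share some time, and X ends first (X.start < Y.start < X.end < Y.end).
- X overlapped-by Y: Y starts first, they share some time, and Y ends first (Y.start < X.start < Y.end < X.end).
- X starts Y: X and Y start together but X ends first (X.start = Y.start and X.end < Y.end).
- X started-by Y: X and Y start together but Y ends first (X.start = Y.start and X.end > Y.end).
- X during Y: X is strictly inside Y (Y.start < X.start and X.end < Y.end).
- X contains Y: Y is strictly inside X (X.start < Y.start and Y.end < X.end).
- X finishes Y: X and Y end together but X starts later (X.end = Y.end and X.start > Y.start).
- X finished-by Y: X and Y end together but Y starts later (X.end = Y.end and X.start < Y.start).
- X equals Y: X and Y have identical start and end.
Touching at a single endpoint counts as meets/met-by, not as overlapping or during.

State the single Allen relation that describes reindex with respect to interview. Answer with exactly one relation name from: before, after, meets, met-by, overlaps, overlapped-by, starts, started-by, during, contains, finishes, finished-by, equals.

reindex = [t=791, t=889]; interview = [t=671, t=1015].
Compare endpoints: reindex.start > interview.start, reindex.start < interview.end, reindex.end > interview.start, reindex.end < interview.end.
That pattern is 'during'.

during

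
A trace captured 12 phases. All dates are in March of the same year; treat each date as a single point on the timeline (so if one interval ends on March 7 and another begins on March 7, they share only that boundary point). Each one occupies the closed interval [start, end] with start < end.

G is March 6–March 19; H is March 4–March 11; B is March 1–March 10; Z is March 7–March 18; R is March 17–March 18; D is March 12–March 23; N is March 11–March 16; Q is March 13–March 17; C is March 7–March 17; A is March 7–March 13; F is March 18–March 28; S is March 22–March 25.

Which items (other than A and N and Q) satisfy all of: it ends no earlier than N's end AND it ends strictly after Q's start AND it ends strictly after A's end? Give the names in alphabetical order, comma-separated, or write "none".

Conditions: its end is no earlier than N's end (X.end >= March 16) AND its end is strictly after Q's start (X.end > March 13) AND its end is strictly after A's end (X.end > March 13).
B: end March 10 >= March 16? ✗; end March 10 > March 13? ✗; end March 10 > March 13? ✗ → no.
C: end March 17 >= March 16? ✓; end March 17 > March 13? ✓; end March 17 > March 13? ✓ → yes.
D: end March 23 >= March 16? ✓; end March 23 > March 13? ✓; end March 23 > March 13? ✓ → yes.
F: end March 28 >= March 16? ✓; end March 28 > March 13? ✓; end March 28 > March 13? ✓ → yes.
G: end March 19 >= March 16? ✓; end March 19 > March 13? ✓; end March 19 > March 13? ✓ → yes.
H: end March 11 >= March 16? ✗; end March 11 > March 13? ✗; end March 11 > March 13? ✗ → no.
R: end March 18 >= March 16? ✓; end March 18 > March 13? ✓; end March 18 > March 13? ✓ → yes.
S: end March 25 >= March 16? ✓; end March 25 > March 13? ✓; end March 25 > March 13? ✓ → yes.
Z: end March 18 >= March 16? ✓; end March 18 > March 13? ✓; end March 18 > March 13? ✓ → yes.
Result: C, D, F, G, R, S, Z.

C, D, F, G, R, S, Z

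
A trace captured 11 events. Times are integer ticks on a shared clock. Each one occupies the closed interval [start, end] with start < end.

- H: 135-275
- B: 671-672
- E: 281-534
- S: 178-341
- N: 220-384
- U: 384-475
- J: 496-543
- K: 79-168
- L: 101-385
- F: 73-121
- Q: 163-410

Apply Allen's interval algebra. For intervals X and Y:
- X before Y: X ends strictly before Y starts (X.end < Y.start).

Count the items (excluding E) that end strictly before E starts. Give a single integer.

Target E = [281, 534].
B [671, 672] → after → no.
F [73, 121] → before → counts.
H [135, 275] → before → counts.
J [496, 543] → overlapped-by → no.
K [79, 168] → before → counts.
L [101, 385] → overlaps → no.
N [220, 384] → overlaps → no.
Q [163, 410] → overlaps → no.
S [178, 341] → overlaps → no.
U [384, 475] → during → no.
Total: 3.

3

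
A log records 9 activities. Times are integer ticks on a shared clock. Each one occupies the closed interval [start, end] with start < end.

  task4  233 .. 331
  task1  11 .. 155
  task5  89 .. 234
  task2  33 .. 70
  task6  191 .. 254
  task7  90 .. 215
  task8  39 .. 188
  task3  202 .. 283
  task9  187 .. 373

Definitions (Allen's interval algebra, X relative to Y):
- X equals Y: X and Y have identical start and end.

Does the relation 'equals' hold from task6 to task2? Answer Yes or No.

task6 = [191, 254], task2 = [33, 70].
Actual relation of task6 to task2: after.
Asked whether 'equals' holds → No.

No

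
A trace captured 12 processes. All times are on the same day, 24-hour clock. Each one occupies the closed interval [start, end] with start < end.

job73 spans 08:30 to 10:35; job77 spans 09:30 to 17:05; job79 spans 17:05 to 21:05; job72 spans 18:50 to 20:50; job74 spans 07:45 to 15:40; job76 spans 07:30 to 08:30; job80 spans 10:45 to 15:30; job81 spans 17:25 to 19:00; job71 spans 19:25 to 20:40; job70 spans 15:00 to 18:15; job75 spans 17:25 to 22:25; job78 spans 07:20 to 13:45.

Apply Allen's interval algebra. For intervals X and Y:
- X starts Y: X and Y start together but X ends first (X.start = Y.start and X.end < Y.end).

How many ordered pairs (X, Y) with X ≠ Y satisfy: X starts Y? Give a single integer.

Checking all 132 ordered pairs for relation 'starts'; matching pairs in alphabetical order:
(job81, job75): job81 starts job75 ✓
Count: 1.

1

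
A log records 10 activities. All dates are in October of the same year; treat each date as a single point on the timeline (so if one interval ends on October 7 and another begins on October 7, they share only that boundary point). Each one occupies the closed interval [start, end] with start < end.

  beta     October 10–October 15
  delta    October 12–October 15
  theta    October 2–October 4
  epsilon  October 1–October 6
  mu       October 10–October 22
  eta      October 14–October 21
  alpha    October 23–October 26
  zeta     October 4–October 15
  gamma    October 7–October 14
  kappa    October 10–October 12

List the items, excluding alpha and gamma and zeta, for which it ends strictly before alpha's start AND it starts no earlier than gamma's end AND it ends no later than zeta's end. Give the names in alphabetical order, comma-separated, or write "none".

Conditions: its end is strictly before alpha's start (X.end < October 23) AND its start is no earlier than gamma's end (X.start >= October 14) AND its end is no later than zeta's end (X.end <= October 15).
beta: end October 15 < October 23? ✓; start October 10 >= October 14? ✗; end October 15 <= October 15? ✓ → no.
delta: end October 15 < October 23? ✓; start October 12 >= October 14? ✗; end October 15 <= October 15? ✓ → no.
epsilon: end October 6 < October 23? ✓; start October 1 >= October 14? ✗; end October 6 <= October 15? ✓ → no.
eta: end October 21 < October 23? ✓; start October 14 >= October 14? ✓; end October 21 <= October 15? ✗ → no.
kappa: end October 12 < October 23? ✓; start October 10 >= October 14? ✗; end October 12 <= October 15? ✓ → no.
mu: end October 22 < October 23? ✓; start October 10 >= October 14? ✗; end October 22 <= October 15? ✗ → no.
theta: end October 4 < October 23? ✓; start October 2 >= October 14? ✗; end October 4 <= October 15? ✓ → no.
Result: none.

none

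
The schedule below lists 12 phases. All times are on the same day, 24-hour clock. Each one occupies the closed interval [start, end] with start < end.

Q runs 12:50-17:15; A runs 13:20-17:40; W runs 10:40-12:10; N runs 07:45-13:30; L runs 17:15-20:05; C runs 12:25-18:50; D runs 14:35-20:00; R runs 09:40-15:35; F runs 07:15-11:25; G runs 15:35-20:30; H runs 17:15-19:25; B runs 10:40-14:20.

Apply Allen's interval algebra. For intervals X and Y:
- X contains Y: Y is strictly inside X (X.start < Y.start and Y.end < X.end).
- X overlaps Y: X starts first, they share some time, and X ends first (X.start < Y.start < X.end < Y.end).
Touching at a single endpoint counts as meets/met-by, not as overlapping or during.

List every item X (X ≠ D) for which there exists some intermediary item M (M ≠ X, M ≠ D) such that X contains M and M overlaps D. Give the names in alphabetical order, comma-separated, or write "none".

C

Target D = [14:35, 20:00].
Intermediaries M with M overlaps D: A, C, Q, R.
Via A — items with X contains A: C.
Via C — items with X contains C: none.
Via Q — items with X contains Q: C.
Via R — items with X contains R: none.
Union: C.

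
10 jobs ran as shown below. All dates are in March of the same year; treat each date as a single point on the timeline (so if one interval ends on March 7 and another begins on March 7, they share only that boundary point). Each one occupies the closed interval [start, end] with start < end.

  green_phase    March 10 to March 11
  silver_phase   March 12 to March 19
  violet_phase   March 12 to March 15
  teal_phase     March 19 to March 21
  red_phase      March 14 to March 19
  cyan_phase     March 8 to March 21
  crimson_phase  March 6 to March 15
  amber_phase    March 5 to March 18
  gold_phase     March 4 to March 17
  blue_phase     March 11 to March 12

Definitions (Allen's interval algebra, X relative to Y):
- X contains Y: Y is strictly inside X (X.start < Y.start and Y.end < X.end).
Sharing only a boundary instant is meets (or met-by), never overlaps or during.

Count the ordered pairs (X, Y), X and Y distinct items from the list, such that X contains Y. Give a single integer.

Checking all 90 ordered pairs for relation 'contains'; matching pairs in alphabetical order:
(amber_phase, blue_phase): amber_phase contains blue_phase ✓
(amber_phase, crimson_phase): amber_phase contains crimson_phase ✓
(amber_phase, green_phase): amber_phase contains green_phase ✓
(amber_phase, violet_phase): amber_phase contains violet_phase ✓
(crimson_phase, blue_phase): crimson_phase contains blue_phase ✓
(crimson_phase, green_phase): crimson_phase contains green_phase ✓
(cyan_phase, blue_phase): cyan_phase contains blue_phase ✓
(cyan_phase, green_phase): cyan_phase contains green_phase ✓
(cyan_phase, red_phase): cyan_phase contains red_phase ✓
(cyan_phase, silver_phase): cyan_phase contains silver_phase ✓
(cyan_phase, violet_phase): cyan_phase contains violet_phase ✓
(gold_phase, blue_phase): gold_phase contains blue_phase ✓
(gold_phase, crimson_phase): gold_phase contains crimson_phase ✓
(gold_phase, green_phase): gold_phase contains green_phase ✓
(gold_phase, violet_phase): gold_phase contains violet_phase ✓
Count: 15.

15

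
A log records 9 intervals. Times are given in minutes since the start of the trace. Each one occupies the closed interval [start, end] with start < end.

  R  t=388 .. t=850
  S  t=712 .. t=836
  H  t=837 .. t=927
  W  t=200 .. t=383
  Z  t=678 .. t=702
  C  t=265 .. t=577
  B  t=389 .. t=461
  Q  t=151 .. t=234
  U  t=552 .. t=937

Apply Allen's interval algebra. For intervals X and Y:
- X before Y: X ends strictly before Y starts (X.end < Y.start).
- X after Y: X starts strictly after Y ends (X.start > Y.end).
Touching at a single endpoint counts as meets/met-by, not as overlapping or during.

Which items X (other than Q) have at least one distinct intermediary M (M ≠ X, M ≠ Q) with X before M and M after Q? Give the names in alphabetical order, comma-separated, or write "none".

Target Q = [t=151, t=234].
Intermediaries M with M after Q: B, C, H, R, S, U, Z.
Via B — items with X before B: W.
Via C — items with X before C: none.
Via H — items with X before H: B, C, S, W, Z.
Via R — items with X before R: W.
Via S — items with X before S: B, C, W, Z.
Via U — items with X before U: B, W.
Via Z — items with X before Z: B, C, W.
Union: B, C, S, W, Z.

B, C, S, W, Z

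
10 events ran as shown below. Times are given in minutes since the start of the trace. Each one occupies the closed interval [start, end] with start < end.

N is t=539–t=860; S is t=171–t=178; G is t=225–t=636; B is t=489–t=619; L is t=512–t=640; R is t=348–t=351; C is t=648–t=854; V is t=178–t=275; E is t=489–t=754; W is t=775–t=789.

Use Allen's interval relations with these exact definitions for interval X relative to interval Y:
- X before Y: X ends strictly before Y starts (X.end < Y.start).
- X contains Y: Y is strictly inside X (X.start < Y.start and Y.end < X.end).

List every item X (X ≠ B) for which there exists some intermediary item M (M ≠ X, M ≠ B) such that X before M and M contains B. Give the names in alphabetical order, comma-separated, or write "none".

Target B = [t=489, t=619].
Intermediaries M with M contains B: G.
Via G — items with X before G: S.
Union: S.

S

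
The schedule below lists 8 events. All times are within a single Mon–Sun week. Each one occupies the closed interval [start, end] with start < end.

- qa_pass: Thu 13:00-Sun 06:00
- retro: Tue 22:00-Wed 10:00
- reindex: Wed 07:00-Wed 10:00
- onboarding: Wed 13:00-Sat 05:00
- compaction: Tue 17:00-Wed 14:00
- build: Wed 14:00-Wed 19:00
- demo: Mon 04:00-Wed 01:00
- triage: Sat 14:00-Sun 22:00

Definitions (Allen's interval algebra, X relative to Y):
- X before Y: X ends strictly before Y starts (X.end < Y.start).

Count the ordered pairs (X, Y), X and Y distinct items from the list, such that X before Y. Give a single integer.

Checking all 56 ordered pairs for relation 'before'; matching pairs in alphabetical order:
(build, qa_pass): build before qa_pass ✓
(build, triage): build before triage ✓
(compaction, qa_pass): compaction before qa_pass ✓
(compaction, triage): compaction before triage ✓
(demo, build): demo before build ✓
(demo, onboarding): demo before onboarding ✓
(demo, qa_pass): demo before qa_pass ✓
(demo, reindex): demo before reindex ✓
(demo, triage): demo before triage ✓
(onboarding, triage): onboarding before triage ✓
(reindex, build): reindex before build ✓
(reindex, onboarding): reindex before onboarding ✓
(reindex, qa_pass): reindex before qa_pass ✓
(reindex, triage): reindex before triage ✓
(retro, build): retro before build ✓
(retro, onboarding): retro before onboarding ✓
(retro, qa_pass): retro before qa_pass ✓
(retro, triage): retro before triage ✓
Count: 18.

18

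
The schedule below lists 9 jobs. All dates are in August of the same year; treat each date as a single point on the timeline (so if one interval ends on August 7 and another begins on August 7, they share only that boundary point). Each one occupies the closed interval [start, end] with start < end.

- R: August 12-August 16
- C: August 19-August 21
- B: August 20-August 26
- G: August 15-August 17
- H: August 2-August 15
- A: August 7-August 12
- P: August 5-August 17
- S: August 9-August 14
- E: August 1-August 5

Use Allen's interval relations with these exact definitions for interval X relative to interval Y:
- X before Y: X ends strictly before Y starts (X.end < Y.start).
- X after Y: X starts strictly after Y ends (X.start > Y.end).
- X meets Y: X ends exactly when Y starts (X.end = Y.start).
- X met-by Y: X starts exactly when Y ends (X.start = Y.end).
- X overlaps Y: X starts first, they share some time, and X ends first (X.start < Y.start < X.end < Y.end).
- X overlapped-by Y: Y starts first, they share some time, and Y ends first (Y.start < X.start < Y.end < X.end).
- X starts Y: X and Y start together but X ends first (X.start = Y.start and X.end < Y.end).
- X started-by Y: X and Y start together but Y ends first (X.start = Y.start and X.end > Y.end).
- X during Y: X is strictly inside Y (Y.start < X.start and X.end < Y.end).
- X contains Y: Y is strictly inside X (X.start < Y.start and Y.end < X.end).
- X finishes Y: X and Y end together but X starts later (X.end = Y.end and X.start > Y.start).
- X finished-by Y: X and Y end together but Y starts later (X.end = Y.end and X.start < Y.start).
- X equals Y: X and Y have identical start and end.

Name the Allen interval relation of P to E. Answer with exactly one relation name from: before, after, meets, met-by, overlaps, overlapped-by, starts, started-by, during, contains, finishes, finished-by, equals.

met-by

P = [August 5, August 17]; E = [August 1, August 5].
Compare endpoints: P.start > E.start, P.start = E.end, P.end > E.start, P.end > E.end.
That pattern is 'met-by'.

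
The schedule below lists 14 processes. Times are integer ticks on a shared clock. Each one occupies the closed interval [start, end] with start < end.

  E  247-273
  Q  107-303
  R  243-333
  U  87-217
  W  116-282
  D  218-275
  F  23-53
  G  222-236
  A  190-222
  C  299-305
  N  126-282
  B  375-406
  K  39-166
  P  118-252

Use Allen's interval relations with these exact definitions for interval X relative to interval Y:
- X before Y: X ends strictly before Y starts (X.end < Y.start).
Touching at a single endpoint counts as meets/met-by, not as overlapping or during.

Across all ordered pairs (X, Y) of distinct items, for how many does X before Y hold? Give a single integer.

Checking all 182 ordered pairs for relation 'before'; matching pairs in alphabetical order:
(A, B): A before B ✓
(A, C): A before C ✓
(A, E): A before E ✓
(A, R): A before R ✓
(C, B): C before B ✓
(D, B): D before B ✓
(D, C): D before C ✓
(E, B): E before B ✓
(E, C): E before C ✓
(F, A): F before A ✓
(F, B): F before B ✓
(F, C): F before C ✓
(F, D): F before D ✓
(F, E): F before E ✓
(F, G): F before G ✓
(F, N): F before N ✓
(F, P): F before P ✓
(F, Q): F before Q ✓
(F, R): F before R ✓
(F, U): F before U ✓
(F, W): F before W ✓
(G, B): G before B ✓
(G, C): G before C ✓
(G, E): G before E ✓
... plus 22 further pairs not listed.
Count: 46.

46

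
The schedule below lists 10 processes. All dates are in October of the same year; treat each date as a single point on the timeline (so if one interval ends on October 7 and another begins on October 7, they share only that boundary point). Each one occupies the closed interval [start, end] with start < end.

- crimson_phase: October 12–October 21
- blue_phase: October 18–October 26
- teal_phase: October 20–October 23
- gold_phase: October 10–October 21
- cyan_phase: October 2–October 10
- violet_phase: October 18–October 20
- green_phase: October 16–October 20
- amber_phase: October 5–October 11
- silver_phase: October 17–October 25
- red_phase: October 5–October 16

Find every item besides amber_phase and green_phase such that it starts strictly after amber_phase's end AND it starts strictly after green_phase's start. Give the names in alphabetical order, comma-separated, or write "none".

blue_phase, silver_phase, teal_phase, violet_phase

Conditions: its start is strictly after amber_phase's end (X.start > October 11) AND its start is strictly after green_phase's start (X.start > October 16).
blue_phase: start October 18 > October 11? ✓; start October 18 > October 16? ✓ → yes.
crimson_phase: start October 12 > October 11? ✓; start October 12 > October 16? ✗ → no.
cyan_phase: start October 2 > October 11? ✗; start October 2 > October 16? ✗ → no.
gold_phase: start October 10 > October 11? ✗; start October 10 > October 16? ✗ → no.
red_phase: start October 5 > October 11? ✗; start October 5 > October 16? ✗ → no.
silver_phase: start October 17 > October 11? ✓; start October 17 > October 16? ✓ → yes.
teal_phase: start October 20 > October 11? ✓; start October 20 > October 16? ✓ → yes.
violet_phase: start October 18 > October 11? ✓; start October 18 > October 16? ✓ → yes.
Result: blue_phase, silver_phase, teal_phase, violet_phase.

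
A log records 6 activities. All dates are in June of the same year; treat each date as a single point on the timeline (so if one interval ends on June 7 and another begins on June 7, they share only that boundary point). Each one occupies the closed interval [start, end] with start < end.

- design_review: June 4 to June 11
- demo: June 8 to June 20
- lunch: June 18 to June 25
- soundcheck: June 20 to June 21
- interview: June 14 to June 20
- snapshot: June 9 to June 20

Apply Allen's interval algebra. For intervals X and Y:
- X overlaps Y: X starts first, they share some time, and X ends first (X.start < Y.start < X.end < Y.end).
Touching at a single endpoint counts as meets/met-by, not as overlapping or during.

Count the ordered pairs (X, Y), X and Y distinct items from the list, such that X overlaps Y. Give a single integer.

5

Checking all 30 ordered pairs for relation 'overlaps'; matching pairs in alphabetical order:
(demo, lunch): demo overlaps lunch ✓
(design_review, demo): design_review overlaps demo ✓
(design_review, snapshot): design_review overlaps snapshot ✓
(interview, lunch): interview overlaps lunch ✓
(snapshot, lunch): snapshot overlaps lunch ✓
Count: 5.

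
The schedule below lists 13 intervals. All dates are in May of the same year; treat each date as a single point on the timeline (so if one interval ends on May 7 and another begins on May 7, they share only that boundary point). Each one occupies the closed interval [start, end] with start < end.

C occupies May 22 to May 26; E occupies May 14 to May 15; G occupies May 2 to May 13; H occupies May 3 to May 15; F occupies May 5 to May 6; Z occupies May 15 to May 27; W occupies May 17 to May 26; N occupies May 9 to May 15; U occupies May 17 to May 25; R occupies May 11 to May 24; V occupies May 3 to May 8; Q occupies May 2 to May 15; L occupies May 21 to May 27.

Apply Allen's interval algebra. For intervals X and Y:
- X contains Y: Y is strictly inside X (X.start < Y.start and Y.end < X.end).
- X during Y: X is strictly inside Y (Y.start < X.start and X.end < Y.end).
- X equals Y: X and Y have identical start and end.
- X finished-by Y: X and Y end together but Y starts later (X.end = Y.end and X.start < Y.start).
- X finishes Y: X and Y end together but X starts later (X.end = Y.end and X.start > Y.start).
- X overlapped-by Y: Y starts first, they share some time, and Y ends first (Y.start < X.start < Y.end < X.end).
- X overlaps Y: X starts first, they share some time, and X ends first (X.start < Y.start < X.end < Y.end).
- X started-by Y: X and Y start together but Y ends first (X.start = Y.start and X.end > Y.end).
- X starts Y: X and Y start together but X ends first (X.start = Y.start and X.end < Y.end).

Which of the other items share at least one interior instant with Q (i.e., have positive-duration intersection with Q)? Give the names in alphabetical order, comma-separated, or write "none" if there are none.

E, F, G, H, N, R, V

Target Q = [May 2, May 15].
C [May 22, May 26] → after → no.
E [May 14, May 15] → finishes → yes.
F [May 5, May 6] → during → yes.
G [May 2, May 13] → starts → yes.
H [May 3, May 15] → finishes → yes.
L [May 21, May 27] → after → no.
N [May 9, May 15] → finishes → yes.
R [May 11, May 24] → overlapped-by → yes.
U [May 17, May 25] → after → no.
V [May 3, May 8] → during → yes.
W [May 17, May 26] → after → no.
Z [May 15, May 27] → met-by → no.
Result: E, F, G, H, N, R, V.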